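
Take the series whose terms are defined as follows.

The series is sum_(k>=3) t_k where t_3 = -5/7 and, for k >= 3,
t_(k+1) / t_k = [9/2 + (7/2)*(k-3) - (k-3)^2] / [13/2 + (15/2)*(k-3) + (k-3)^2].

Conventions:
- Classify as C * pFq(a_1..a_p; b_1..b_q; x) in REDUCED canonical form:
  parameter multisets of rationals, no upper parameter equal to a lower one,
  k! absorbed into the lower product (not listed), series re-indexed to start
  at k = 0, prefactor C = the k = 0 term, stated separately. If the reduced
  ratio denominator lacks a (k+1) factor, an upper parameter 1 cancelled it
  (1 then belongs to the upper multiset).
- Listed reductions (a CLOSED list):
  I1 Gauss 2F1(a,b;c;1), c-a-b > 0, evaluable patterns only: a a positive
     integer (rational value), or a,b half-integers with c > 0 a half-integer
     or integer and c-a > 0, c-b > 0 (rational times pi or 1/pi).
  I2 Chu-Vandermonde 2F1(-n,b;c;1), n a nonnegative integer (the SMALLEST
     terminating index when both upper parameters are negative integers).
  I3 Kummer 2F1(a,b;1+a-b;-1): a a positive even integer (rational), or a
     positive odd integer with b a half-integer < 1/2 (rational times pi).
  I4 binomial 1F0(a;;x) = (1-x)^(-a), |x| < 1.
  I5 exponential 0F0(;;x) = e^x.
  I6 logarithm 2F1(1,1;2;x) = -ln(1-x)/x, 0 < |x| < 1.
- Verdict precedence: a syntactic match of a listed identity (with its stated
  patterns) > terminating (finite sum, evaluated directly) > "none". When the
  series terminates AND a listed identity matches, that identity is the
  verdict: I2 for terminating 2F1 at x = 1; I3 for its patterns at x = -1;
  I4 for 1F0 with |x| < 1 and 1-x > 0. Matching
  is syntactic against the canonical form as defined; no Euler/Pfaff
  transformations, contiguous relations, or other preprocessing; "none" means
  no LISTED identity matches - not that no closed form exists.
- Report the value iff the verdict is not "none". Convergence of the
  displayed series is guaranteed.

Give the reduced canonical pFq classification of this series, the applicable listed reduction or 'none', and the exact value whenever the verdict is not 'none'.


The tell: t_0 = -5/7 here, and factor the ratio over Q (C = -5/7, x = -1): negated roots = parameters.
Adjacent-term ratio: r(k) = (-1) * (k-9/2) (k+1) / [(k+13/2) (k+1)] - rational; roots negated = parameters, x = (-1), C = -5/7.

With C = -5/7: the canonical form is 2F1(-9/2, 1; 13/2; -1). Verdict: the Kummer evaluation I3 applies (x = -1; c = 13/2 equals 1+a-b for upper {-9/2, 1}: listed pattern). Value: (-495/1024) * pi.


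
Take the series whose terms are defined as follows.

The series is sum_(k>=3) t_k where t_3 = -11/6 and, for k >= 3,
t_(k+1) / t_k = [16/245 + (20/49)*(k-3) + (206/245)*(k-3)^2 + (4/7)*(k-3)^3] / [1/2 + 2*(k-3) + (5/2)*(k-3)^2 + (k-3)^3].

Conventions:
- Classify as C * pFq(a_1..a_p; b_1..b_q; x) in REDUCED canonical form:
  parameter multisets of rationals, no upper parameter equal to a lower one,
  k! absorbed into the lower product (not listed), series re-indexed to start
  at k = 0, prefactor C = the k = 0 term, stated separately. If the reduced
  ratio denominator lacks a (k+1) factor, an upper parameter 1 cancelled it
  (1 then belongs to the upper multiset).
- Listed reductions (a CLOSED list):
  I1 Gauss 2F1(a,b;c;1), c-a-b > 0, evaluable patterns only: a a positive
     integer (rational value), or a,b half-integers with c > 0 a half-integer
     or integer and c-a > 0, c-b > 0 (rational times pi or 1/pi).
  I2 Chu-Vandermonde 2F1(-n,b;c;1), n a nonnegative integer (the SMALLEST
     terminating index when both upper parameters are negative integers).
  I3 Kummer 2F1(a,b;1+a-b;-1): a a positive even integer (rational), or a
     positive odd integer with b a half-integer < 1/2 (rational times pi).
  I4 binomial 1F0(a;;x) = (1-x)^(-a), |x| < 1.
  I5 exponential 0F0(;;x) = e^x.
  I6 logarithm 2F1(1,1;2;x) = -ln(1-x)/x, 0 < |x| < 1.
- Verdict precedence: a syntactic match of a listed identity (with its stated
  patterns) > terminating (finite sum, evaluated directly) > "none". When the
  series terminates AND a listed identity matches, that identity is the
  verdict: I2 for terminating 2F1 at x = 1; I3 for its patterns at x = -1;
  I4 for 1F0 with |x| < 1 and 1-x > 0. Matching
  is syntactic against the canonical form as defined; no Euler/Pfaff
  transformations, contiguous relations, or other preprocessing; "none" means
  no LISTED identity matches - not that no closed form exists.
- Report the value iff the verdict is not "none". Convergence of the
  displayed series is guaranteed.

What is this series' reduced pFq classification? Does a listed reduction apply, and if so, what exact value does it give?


First insight: t_0 = -11/6 here, and factor the ratio over Q (prefactor -11/6): negated roots = parameters.
Consecutive-term ratio: r(k) = (4/7) * (k+2/5) (k+4/7) / [(k+1) (k+1)] - rational in k, leading ratio (4/7); with t_0 = -11/6, classification follows.

The series (x = 4/7) is 2F1: upper {2/5, 4/7}, lower {1}, prefactor -11/6. Verdict: none - this 2F1 at x = 4/7 matches no listed pattern, and upper {2/5, 4/7} holds no stopper.


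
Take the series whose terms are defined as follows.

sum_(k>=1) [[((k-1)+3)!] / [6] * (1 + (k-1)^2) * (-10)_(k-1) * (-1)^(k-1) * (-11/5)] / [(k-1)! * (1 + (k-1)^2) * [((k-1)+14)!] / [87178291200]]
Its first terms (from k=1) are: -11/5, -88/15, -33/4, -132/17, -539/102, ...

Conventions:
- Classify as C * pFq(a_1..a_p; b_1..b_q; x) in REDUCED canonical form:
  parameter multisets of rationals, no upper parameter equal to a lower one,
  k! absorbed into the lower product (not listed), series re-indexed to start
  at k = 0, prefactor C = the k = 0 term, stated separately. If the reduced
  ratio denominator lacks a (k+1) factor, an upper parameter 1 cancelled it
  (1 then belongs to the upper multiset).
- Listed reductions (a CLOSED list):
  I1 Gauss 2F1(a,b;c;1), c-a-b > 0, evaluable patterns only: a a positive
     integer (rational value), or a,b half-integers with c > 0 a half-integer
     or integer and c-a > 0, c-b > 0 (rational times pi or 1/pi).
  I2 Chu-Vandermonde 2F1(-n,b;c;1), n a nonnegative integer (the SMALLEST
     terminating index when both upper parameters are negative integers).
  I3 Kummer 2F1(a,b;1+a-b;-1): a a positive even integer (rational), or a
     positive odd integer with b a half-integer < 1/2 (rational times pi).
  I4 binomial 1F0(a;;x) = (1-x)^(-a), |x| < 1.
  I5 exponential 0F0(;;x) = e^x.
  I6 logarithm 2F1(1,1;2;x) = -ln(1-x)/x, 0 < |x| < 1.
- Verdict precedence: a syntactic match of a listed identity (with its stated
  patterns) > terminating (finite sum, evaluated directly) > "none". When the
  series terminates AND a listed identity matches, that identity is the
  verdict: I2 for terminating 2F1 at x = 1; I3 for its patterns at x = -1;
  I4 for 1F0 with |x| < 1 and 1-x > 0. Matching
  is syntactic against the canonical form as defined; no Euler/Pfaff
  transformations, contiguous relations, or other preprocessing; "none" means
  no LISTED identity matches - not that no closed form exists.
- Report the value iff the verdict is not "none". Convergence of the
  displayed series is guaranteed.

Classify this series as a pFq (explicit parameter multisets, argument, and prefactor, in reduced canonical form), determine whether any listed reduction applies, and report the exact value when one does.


Prefactor -11/5, argument -1: 2F1 with upper {-10, 4} over lower {15}. Verdict: the Kummer evaluation I3 applies (x = -1; c = 15 equals 1+a-b for upper {-10, 4}: listed pattern). Hence: -1001/30.

Key step: with t_0 = -11/5, the denominator's factorial ratio (C = -11/5) is a lower Pochhammer.
Adjacent-term ratio: r(k) = (-1) * (k-10) (k+4) / [(k+15) (k+1)] - poly over poly, x = (-1) from leading terms; C = -11/5 at k = 0.


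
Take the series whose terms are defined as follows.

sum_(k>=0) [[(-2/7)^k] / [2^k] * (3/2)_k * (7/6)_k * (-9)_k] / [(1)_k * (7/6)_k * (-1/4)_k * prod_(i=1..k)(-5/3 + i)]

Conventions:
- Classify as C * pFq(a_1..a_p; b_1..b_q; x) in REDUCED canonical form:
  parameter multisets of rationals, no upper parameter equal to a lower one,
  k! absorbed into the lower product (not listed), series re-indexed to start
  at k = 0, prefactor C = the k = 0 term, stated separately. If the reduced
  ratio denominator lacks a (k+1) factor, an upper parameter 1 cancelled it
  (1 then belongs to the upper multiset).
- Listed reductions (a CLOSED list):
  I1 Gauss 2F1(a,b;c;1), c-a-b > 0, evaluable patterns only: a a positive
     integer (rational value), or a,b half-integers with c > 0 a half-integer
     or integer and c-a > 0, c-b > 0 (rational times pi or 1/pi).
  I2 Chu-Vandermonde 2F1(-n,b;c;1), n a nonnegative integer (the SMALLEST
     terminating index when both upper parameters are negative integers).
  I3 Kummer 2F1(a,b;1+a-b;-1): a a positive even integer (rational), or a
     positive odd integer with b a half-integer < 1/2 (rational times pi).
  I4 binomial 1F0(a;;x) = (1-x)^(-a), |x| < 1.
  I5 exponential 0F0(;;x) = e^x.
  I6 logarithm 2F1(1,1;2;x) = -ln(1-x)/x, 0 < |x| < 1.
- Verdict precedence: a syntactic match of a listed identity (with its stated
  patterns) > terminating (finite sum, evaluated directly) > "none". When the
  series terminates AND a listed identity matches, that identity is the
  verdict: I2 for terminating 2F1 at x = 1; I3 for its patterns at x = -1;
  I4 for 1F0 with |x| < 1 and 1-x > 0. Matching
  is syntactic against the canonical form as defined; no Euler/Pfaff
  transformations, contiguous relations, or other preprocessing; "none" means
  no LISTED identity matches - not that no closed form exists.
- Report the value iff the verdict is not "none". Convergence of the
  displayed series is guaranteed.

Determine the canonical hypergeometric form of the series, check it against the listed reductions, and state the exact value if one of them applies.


Key step: t_0 being 1, the two k-th powers (prefactor 1) combine into one argument.
Step ratio: r(k) = (-1/7) * (k-9) (k+3/2) / [(k-2/3) (k-1/4) (k+1)] - rational in k, leading ratio (-1/7); with t_0 = 1, classification follows.

Reduced: x = -1/7, 2F2, upper = {-9, 3/2}, lower = {-2/3, -1/4}, C = 1. Verdict: terminating (-9 upstairs). 10 nonzero terms in all; added directly. Value: 468051747242960786/3998893347122135.


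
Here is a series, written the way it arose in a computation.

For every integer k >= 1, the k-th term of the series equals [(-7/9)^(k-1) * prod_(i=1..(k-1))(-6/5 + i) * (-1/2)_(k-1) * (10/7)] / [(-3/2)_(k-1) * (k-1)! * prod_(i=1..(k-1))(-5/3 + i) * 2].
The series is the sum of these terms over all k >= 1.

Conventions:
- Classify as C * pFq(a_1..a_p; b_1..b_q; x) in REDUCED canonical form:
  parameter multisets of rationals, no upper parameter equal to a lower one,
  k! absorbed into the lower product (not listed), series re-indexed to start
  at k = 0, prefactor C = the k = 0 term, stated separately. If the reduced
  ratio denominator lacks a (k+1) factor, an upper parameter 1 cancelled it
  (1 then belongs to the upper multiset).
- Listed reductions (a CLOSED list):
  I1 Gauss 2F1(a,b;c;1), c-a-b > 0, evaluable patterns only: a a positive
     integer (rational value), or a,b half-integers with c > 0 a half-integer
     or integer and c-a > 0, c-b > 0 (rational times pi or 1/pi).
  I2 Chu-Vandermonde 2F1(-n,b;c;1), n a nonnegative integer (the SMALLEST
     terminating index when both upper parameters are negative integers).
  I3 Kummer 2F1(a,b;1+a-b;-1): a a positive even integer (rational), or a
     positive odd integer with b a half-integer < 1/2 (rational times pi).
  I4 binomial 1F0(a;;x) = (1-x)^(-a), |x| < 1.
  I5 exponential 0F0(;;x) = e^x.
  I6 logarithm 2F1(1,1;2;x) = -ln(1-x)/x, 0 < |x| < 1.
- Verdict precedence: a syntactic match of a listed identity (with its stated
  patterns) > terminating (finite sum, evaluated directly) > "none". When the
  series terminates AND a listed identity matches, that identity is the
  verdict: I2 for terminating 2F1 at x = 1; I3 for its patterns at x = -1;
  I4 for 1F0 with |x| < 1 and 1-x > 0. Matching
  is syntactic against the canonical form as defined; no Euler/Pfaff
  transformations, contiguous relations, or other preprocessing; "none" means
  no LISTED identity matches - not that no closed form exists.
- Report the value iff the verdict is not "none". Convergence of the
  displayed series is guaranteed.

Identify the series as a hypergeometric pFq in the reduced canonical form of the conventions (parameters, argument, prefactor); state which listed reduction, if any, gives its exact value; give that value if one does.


x = -7/9 here; the reduced form reads 2F2, upper {-1/2, -1/5}, lower {-3/2, -2/3}, C = 5/7. Verdict: none. A 2F2 with upper {-1/2, -1/5} fits none of I1-I6 at x = -7/9; the sum runs forever.

The tell: from the first term 5/7: the running product (C = 5/7) telescopes to a rising factorial.
Term ratio: r(k) = (-7/9) * (k-1/2) (k-1/5) / [(k-3/2) (k-2/3) (k+1)] - rational in k, leading ratio (-7/9); with t_0 = 5/7, classification follows.


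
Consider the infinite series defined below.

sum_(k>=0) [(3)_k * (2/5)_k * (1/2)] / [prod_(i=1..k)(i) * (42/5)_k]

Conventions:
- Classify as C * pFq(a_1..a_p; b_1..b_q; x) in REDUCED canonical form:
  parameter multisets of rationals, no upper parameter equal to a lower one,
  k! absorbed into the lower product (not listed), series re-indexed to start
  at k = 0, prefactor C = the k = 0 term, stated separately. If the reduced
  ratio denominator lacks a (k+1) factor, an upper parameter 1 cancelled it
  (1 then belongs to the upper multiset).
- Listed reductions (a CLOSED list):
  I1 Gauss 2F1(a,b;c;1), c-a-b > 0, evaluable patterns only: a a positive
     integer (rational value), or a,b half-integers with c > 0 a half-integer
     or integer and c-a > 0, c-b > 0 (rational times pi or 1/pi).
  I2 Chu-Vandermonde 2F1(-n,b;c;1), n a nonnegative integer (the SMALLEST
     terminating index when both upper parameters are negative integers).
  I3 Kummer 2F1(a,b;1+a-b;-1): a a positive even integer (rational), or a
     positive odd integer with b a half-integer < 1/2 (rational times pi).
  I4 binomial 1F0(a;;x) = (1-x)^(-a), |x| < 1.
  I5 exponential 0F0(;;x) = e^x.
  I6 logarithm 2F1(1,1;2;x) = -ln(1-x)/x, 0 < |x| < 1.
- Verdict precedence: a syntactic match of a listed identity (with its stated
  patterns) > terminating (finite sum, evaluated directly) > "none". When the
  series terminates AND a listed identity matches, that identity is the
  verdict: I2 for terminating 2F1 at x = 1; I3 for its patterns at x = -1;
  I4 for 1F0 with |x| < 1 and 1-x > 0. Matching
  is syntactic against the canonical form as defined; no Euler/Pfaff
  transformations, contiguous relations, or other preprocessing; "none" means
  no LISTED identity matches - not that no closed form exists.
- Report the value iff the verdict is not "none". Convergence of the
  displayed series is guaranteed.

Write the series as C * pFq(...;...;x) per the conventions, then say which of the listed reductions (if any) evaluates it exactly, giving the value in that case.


The series (x = 1) is 2F1: upper {2/5, 3}, lower {42/5}, prefactor 1/2. Verdict: Gauss's theorem (I1) applies (x = 1: the Gamma ratio telescopes since c-a-b = 5 > 0 and a = 3 in Z>0). Its exact value is 2664/4375.

The tell: t_0 = 1/2 here, and the product of the first k integers (C = 1/2, x = 1) is k!.
Term ratio: r(k) = 1 * (k+2/5) (k+3) / [(k+42/5) (k+1)] - rational in k. x = 1; t_0 = 1/2; negate the roots.


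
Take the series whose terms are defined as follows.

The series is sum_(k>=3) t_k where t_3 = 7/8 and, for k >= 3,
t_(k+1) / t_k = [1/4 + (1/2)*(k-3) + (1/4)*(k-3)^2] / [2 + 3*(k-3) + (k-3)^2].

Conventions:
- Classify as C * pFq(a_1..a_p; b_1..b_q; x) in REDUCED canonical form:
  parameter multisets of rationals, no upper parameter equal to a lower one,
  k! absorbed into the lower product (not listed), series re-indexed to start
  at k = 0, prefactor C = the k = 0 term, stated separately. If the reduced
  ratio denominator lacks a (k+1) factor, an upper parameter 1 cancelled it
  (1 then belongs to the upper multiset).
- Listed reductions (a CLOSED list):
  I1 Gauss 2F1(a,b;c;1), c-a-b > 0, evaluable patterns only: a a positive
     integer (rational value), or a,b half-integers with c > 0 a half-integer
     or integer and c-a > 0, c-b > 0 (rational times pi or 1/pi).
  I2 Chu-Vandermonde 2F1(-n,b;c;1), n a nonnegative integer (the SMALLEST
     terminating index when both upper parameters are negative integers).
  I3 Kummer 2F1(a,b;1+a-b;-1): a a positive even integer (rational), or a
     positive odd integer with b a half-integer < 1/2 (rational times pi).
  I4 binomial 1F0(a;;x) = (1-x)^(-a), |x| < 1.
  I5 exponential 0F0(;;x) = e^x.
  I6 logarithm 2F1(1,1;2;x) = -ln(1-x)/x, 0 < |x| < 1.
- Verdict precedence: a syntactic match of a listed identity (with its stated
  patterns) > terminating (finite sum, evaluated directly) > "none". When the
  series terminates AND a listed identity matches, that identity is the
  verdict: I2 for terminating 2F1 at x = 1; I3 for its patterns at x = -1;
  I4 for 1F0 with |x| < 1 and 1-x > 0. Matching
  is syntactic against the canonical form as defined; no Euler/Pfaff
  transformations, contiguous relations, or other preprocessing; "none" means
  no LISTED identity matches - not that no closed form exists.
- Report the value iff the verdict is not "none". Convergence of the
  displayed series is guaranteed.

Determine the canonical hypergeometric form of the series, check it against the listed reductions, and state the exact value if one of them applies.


Classification (C = 7/8): 2F1 with upper {1, 1}, lower {2}, argument x = 1/4. Verdict: the logarithmic series (I6) matches (the logarithm: parameters (1,1;2), x = 1/4). Exact value: (-7/2) * ln(3/4).

Key step: from the first term 7/8: the expanded ratio factors over Q; C = 7/8, x = 1/4, roots give parameters.
Step ratio: r(k) = (1/4) * (k+1) (k+1) / [(k+2) (k+1)] ; factor over Q: parameters, x = (1/4), and C = 7/8.


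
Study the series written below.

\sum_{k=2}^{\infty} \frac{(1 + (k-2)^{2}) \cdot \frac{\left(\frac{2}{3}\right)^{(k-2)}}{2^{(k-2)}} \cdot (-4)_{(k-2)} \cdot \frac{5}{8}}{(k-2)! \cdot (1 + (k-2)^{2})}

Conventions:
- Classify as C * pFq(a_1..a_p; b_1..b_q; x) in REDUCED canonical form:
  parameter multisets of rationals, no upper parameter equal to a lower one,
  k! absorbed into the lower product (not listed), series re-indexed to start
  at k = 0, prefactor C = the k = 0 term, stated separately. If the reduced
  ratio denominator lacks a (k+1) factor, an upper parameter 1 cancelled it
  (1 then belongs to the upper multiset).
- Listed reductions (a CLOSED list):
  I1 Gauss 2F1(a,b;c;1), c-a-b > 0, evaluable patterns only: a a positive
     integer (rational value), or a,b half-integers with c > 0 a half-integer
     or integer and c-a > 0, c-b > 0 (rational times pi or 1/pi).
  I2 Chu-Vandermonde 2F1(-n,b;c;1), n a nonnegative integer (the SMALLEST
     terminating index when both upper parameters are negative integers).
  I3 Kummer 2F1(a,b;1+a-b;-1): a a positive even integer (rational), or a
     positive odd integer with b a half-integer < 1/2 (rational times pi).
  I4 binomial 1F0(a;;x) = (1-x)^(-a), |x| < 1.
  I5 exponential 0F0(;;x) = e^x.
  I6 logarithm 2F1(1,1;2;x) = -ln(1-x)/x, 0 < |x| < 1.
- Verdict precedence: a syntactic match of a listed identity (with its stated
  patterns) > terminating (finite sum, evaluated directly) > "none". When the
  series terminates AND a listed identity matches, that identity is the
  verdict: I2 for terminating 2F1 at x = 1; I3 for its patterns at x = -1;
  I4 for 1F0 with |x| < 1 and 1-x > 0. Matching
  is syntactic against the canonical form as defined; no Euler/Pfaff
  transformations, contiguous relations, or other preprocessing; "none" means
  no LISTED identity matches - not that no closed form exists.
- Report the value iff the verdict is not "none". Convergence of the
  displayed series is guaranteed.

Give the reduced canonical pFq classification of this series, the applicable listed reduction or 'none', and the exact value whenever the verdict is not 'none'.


This is \frac{5}{8} * 1F0(-4; -; \frac{1}{3}) in reduced canonical form. Verdict: binomial (I4) applies (the 1F0 binomial series: exponent 4, x = \frac{1}{3}). Value: \frac{10}{81}.

Structural cue: with t_0 = \frac{5}{8}, the two k-th powers (prefactor 5/8) combine into one argument.
Step ratio: r(k) = \frac{1}{3} * (k-4) / [(k+1)] ; factor over Q: parameters, x = \frac{1}{3}, and C = \frac{5}{8}.


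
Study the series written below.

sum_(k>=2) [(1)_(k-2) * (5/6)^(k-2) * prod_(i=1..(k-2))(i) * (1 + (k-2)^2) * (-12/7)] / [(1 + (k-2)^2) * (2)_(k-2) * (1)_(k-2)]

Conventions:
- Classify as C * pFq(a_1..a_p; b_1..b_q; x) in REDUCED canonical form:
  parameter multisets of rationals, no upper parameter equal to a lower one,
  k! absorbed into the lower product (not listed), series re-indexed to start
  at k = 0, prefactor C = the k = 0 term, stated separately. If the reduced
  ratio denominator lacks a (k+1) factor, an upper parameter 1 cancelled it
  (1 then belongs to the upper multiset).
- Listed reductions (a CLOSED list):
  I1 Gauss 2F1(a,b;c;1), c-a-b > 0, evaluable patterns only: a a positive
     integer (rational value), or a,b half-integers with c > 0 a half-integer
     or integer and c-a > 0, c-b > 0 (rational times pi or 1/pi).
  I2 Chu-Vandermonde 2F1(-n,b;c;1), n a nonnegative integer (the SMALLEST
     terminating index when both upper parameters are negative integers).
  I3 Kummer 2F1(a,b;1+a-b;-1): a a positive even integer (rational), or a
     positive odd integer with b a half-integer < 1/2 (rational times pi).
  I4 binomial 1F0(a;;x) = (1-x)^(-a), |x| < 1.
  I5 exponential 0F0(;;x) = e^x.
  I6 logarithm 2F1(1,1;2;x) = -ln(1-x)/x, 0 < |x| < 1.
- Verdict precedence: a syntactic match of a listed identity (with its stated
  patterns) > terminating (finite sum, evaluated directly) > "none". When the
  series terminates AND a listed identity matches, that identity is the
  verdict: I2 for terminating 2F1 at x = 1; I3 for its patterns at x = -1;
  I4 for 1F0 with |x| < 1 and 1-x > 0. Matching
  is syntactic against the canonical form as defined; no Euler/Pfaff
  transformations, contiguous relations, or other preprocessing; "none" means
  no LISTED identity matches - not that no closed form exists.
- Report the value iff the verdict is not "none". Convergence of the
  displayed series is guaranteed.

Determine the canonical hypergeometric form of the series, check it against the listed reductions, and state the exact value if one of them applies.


Classification (C = -12/7): 2F1 with upper {1, 1}, lower {2}, argument x = 5/6. Verdict: logarithm (I6) applies (the logarithm: parameters (1,1;2), x = 5/6). Hence: (72/35) * ln(1/6).

Structural cue: from the first term -12/7: the running product (C = -12/7) telescopes to a rising factorial.
Adjacent-term ratio: r(k) = (5/6) * (k+1) (k+1) / [(k+2) (k+1)] - poly over poly, x = (5/6) from leading terms; C = -12/7 at k = 0.


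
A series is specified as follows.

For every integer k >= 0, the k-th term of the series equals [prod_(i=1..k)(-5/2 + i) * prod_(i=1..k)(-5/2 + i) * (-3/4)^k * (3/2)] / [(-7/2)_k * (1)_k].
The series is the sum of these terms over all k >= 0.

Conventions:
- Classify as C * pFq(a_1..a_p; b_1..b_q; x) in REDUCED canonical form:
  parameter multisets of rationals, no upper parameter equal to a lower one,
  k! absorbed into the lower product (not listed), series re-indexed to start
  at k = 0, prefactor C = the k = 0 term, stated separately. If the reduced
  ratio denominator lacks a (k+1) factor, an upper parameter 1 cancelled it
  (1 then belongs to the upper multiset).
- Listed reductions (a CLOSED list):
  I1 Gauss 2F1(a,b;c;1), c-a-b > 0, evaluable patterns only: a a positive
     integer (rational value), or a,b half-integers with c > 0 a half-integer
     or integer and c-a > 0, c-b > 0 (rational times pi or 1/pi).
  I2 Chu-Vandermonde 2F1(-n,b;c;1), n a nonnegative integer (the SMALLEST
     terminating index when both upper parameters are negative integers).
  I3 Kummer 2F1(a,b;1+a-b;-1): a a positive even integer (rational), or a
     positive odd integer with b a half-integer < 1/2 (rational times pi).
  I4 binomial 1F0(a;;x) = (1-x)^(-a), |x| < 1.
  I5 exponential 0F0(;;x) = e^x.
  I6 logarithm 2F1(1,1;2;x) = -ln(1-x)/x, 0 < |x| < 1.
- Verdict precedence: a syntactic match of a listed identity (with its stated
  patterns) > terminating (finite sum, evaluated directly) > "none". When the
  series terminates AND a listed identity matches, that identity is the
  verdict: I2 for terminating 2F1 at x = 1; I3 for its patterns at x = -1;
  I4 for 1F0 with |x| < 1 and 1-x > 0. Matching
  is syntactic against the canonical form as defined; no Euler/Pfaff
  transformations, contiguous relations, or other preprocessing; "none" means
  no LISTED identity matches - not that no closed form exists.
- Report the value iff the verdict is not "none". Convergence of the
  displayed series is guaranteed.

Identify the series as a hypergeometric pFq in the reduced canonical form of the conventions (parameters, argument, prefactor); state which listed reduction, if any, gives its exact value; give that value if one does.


x = -3/4 here; the reduced form reads 2F1, upper {-3/2, -3/2}, lower {-7/2}, C = 3/2. Verdict: no listed reduction: x = -3/4 and upper {-3/2, -3/2} fail every I1-I6 pattern.

Structural cue: t_0 being 3/2, the running product (prefactor 3/2) telescopes to a rising factorial.
Adjacent-term ratio: r(k) = (-3/4) * (k-3/2) (k-3/2) / [(k-7/2) (k+1)] ; factor over Q: parameters, x = (-3/4), and C = 3/2.


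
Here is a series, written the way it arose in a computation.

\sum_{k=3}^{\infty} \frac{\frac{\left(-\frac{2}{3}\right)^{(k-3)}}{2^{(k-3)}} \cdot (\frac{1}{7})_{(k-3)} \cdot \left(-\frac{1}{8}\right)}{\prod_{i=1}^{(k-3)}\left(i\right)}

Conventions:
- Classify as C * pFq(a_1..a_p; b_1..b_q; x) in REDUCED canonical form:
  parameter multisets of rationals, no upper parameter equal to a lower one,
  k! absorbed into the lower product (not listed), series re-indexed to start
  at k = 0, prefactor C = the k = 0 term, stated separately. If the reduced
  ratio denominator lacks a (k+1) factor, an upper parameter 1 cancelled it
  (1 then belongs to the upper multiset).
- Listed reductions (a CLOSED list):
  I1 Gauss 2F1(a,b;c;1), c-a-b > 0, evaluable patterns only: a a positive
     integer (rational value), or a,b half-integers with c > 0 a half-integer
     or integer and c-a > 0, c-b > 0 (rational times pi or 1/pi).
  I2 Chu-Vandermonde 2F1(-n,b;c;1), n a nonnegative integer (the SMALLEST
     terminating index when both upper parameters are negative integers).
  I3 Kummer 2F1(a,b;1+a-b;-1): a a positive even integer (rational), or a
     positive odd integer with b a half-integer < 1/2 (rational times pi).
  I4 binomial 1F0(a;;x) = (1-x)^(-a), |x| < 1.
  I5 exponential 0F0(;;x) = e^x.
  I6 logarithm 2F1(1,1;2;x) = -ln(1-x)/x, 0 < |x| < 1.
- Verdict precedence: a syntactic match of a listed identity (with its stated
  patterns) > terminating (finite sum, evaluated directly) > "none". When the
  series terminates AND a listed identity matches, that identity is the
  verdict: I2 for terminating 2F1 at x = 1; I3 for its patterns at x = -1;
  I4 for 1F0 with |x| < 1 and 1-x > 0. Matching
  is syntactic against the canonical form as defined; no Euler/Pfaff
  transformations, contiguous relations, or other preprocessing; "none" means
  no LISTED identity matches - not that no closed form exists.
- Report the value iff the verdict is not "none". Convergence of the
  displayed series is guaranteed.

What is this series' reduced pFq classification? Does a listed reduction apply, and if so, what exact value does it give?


The tell: t_0 = -\frac{1}{8} here, and the product of the first k integers (C = -1/8, x = -1/3) is k!.
Step ratio: r(k) = -\frac{1}{3} * (k+\frac{1}{7}) / [(k+1)] - rational in k, leading ratio -\frac{1}{3}; with t_0 = -\frac{1}{8}, classification follows.

At argument -\frac{1}{3}: a 1F0 with upper {\frac{1}{7}}, lower {-}, scaled by C = -\frac{1}{8}. Verdict: the binomial series (I4) fires (the 1F0 binomial series: exponent -1/7, x = -\frac{1}{3}). Exact value: \left(-\frac{1}{8}\right) \cdot \left(\frac{4}{3}\right)^{-\frac{1}{7}}.


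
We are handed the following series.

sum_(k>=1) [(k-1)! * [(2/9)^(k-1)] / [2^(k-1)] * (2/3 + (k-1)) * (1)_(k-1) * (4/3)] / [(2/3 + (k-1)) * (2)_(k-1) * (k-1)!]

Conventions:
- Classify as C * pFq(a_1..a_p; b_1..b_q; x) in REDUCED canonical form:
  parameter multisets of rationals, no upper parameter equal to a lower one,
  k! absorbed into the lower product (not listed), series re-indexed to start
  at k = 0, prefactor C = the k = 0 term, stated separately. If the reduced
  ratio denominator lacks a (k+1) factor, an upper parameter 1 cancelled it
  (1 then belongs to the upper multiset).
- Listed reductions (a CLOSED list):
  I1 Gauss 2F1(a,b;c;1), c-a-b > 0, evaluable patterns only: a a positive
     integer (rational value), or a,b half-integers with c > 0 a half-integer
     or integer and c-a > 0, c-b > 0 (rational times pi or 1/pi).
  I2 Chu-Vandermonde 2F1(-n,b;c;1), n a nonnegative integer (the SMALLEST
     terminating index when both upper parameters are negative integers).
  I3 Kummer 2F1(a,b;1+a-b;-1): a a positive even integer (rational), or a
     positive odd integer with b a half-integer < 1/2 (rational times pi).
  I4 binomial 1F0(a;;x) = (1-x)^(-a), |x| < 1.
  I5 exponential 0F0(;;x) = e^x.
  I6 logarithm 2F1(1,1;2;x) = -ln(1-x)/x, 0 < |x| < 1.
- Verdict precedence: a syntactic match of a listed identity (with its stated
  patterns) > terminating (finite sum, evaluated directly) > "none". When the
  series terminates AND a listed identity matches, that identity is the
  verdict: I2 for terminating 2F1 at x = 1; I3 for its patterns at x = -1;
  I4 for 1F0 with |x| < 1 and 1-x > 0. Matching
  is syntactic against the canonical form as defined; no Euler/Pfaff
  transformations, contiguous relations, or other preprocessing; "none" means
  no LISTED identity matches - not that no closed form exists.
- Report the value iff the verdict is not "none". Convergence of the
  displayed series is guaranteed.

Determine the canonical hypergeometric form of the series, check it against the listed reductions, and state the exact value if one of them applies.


x = 1/9 here; the reduced form reads 2F1, upper {1, 1}, lower {2}, C = 4/3. Verdict: the logarithmic series (I6) matches (the logarithm: parameters (1,1;2), x = 1/9). Sum: (-12) * ln(8/9).

Key step: with t_0 = 4/3, k + 2/3 divides numerator and denominator alike; C = 4/3, x = 1/9 after cancelling.
Term ratio: r(k) = (1/9) * (k+1) (k+1) / [(k+2) (k+1)] - poly over poly, x = (1/9) from leading terms; C = 4/3 at k = 0.


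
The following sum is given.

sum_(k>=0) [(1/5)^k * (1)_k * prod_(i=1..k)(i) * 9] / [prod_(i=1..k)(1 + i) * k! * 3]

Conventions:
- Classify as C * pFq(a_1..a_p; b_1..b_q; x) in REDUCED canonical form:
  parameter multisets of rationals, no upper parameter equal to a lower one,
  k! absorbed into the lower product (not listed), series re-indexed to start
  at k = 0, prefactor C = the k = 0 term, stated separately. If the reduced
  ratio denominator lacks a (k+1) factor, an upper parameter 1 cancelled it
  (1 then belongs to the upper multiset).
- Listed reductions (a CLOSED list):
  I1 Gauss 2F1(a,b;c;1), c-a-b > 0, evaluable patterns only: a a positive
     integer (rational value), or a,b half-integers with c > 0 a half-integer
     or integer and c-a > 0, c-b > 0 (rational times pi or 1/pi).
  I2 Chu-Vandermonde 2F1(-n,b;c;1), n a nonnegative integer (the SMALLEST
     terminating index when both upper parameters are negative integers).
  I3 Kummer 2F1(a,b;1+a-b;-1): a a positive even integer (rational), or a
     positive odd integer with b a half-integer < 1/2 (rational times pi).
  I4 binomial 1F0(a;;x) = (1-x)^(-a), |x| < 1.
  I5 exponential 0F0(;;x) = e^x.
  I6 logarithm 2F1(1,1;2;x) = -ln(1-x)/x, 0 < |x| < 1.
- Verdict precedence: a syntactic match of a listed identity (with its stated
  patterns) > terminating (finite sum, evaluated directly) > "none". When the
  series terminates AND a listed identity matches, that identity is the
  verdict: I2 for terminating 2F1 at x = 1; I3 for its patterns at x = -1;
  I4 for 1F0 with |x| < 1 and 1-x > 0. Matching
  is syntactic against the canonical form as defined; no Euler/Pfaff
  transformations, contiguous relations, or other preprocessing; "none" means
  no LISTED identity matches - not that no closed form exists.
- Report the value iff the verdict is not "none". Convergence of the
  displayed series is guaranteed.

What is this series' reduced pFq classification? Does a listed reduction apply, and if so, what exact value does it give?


The series (x = 1/5) is 2F1: upper {1, 1}, lower {2}, prefactor 3. Verdict (x = 1/5): logarithm (I6) applies (the logarithm: parameters (1,1;2), x = 1/5). Value: (-15) * ln(4/5).

First insight: t_0 being 3, the constant factors (C = 3, x = 1/5) combine into one prefactor.
Step ratio: r(k) = (1/5) * (k+1) (k+1) / [(k+2) (k+1)] ; factor over Q: parameters, x = (1/5), and C = 3.


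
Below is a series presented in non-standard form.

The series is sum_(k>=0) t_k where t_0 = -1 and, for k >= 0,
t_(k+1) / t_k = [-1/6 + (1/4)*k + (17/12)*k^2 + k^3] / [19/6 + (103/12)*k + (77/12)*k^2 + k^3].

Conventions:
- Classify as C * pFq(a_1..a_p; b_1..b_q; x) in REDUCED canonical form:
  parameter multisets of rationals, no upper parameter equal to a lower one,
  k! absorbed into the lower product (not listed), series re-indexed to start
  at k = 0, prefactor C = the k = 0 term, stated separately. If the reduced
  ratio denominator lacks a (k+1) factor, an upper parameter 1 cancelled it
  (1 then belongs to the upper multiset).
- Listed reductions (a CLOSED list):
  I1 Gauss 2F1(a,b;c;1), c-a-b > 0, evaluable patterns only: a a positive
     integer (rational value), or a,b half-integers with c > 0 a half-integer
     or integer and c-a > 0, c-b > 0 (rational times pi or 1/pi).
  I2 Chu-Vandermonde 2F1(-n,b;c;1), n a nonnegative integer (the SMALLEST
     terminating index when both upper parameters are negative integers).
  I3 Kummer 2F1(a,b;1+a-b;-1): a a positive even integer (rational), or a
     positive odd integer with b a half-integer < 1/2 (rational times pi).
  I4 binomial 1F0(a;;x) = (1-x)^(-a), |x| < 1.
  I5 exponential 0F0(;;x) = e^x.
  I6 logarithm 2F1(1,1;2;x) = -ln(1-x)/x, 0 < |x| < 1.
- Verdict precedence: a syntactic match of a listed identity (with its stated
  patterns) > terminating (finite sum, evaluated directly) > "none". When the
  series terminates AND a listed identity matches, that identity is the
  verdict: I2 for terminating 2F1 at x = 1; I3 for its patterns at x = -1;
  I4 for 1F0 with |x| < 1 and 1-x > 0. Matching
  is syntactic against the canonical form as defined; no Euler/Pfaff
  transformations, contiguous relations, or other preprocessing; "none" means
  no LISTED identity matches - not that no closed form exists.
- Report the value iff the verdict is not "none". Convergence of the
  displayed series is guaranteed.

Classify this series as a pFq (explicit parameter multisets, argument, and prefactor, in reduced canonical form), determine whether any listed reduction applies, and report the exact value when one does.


x = 1 here; the reduced form reads 2F1, upper {-1/4, 1}, lower {19/4}, C = -1. Verdict: Gauss (I1, integer-parameter pattern) fires (x = 1: the Gamma ratio telescopes since c-a-b = 4 > 0 and a = 1 in Z>0). Its exact value is -15/16.

The tell: with t_0 = -1, the ratio is unreduced: k + 2/3 divides both sides (prefactor -1).
Consecutive-term ratio: r(k) = 1 * (k-1/4) (k+1) / [(k+19/4) (k+1)] ; factor over Q: parameters, x = 1, and C = -1.


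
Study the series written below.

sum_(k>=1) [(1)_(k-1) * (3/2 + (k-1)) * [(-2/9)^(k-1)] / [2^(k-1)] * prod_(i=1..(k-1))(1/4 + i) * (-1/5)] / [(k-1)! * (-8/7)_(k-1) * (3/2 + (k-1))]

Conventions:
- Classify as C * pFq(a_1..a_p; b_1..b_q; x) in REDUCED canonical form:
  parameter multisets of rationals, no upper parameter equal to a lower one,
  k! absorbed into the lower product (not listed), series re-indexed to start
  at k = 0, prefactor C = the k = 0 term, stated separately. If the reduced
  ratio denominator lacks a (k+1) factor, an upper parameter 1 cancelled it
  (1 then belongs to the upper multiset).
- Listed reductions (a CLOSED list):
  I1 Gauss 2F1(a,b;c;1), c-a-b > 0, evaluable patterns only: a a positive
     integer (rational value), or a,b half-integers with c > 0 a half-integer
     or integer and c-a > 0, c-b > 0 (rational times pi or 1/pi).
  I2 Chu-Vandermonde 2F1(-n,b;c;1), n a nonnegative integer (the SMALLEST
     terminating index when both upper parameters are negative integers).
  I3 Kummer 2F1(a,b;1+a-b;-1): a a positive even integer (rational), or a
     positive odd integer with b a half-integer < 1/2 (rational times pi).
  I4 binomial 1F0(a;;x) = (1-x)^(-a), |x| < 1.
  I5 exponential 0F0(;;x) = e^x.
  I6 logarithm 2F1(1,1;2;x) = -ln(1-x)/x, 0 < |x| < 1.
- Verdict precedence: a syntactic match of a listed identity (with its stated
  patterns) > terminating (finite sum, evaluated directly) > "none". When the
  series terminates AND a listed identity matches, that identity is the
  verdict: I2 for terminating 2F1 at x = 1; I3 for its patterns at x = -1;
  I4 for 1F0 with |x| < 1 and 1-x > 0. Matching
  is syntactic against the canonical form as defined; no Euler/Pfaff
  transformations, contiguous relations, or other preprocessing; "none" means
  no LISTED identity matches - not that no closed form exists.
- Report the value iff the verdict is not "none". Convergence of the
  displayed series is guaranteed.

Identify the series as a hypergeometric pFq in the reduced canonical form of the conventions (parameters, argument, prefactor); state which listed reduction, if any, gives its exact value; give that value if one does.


x = -1/9 here; the reduced form reads 2F1, upper {1, 5/4}, lower {-8/7}, C = -1/5. Verdict: no listed reduction: x = -1/9 and upper {1, 5/4} fail every I1-I6 pattern.

First insight: t_0 = -1/5 here, and the running product (C = -1/5, x = -1/9) telescopes to a rising factorial.
Step ratio: r(k) = (-1/9) * (k+1) (k+5/4) / [(k-8/7) (k+1)] - rational in k, leading ratio (-1/9); with t_0 = -1/5, classification follows.


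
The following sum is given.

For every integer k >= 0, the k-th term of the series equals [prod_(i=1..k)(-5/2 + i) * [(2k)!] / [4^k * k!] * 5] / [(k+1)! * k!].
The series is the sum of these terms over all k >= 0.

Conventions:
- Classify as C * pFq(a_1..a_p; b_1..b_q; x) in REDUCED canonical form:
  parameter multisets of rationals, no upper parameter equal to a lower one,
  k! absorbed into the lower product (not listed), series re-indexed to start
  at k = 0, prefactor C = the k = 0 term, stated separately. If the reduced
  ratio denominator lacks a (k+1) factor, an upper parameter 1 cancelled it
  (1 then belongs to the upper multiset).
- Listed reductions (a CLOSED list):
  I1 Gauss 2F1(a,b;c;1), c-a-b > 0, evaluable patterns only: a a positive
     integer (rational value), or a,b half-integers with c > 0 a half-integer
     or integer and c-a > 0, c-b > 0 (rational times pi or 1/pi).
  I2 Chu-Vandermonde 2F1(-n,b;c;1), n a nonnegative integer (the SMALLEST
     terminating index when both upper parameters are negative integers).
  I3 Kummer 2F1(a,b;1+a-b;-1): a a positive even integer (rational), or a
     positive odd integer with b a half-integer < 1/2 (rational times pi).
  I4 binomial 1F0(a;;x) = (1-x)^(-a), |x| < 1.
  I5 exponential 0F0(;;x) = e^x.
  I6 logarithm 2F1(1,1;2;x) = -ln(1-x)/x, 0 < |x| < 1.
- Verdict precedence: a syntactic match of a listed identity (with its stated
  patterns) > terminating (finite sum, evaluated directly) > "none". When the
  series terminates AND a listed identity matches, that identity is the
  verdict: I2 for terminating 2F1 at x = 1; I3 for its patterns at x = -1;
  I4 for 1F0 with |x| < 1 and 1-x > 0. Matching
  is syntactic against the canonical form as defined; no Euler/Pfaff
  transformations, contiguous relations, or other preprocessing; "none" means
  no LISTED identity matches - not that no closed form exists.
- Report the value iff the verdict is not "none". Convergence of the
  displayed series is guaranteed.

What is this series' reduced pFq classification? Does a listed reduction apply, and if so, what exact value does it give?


x = 1 here; the reduced form reads 2F1, upper {-3/2, 1/2}, lower {2}, C = 5. Verdict: this is Gauss (I1, half-integer pattern) (x = 1; upper {-3/2, 1/2} half-integers, c = 2 in the evaluable pattern). Its exact value is (32/3) / pi.

Key step: t_0 = 5 here, and the (2k)!/(4^k k!) block (C = 5) is the Pochhammer (1/2)_k.
Consecutive-term ratio: r(k) = 1 * (k-3/2) (k+1/2) / [(k+2) (k+1)] - rational; roots negated = parameters, x = 1, C = 5.
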